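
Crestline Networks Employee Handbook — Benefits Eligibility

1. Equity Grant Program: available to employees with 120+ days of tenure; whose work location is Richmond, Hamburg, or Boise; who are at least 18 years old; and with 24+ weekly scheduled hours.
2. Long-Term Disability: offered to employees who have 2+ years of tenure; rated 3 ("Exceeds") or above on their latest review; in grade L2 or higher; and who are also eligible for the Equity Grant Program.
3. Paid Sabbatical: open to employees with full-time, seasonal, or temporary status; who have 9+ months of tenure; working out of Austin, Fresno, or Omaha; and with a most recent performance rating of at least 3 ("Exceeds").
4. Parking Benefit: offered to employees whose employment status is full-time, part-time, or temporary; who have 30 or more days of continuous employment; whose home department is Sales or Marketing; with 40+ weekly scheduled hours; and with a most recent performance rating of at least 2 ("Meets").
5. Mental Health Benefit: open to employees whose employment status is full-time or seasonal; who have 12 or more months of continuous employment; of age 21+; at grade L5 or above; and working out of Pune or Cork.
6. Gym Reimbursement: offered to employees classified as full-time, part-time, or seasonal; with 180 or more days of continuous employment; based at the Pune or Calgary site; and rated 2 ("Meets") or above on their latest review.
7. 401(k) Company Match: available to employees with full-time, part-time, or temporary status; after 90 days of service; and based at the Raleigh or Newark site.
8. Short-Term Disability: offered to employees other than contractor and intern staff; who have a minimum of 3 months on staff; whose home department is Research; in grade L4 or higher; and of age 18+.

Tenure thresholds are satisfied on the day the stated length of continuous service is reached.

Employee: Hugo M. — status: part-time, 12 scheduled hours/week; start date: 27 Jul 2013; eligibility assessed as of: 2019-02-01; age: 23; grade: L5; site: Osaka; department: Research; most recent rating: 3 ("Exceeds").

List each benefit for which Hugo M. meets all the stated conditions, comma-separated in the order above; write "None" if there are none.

Short-Term Disability

Service from 27 Jul 2013 to 2019-02-01: 2015 days.
Equity Grant Program — service 2015 days ≥ 120 days ✓; site Osaka ✗ (not Richmond, Hamburg, or Boise) → not eligible.
Long-Term Disability — service 2015 days ≥ 2 years (≈730 days) ✓; rating 3 ≥ 3 ✓; grade L5 ≥ L2 ✓; not eligible for Equity Grant Program ✗ → not eligible.
Paid Sabbatical — status part-time ✗ (requires full-time, seasonal, or temporary) → not eligible.
Parking Benefit — status part-time ✓; service 2015 days ≥ 30 days ✓; dept Research ✗ → not eligible.
Mental Health Benefit — status part-time ✗ (requires full-time or seasonal) → not eligible.
Gym Reimbursement — status part-time ✓; service 2015 days ≥ 180 days ✓; site Osaka ✗ (not Pune or Calgary) → not eligible.
401(k) Company Match — status part-time ✓; service 2015 days ≥ 90 days ✓; site Osaka ✗ (not Raleigh or Newark) → not eligible.
Short-Term Disability — status part-time ✓ (not excluded); service 2015 days ≥ 3 months (≈90 days) ✓; dept Research ✓; grade L5 ≥ L4 ✓; age 23 ≥ 18 ✓ → eligible.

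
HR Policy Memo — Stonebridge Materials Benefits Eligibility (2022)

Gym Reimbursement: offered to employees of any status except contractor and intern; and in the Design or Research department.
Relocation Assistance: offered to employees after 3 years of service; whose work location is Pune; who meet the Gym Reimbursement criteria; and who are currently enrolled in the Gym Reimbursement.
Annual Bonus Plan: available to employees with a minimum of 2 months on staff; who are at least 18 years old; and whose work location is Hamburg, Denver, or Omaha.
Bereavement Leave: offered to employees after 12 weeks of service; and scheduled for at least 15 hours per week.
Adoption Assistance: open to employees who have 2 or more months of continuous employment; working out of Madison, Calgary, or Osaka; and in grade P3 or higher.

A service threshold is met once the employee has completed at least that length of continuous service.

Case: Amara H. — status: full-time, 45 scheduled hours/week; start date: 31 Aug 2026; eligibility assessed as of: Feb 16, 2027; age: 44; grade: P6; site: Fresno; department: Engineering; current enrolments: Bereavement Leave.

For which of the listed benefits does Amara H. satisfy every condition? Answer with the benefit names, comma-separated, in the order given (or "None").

Service from 31 Aug 2026 to Feb 16, 2027: 169 days.
Gym Reimbursement — status full-time ✓ (not excluded); dept Engineering ✗ → not eligible.
Relocation Assistance — service 169 days < 3 years (≈1095 days) ✗ → not eligible.
Annual Bonus Plan — service 169 days ≥ 2 months (≈60 days) ✓; age 44 ≥ 18 ✓; site Fresno ✗ (not Hamburg, Denver, or Omaha) → not eligible.
Bereavement Leave — service 169 days ≥ 12 weeks (≈84 days) ✓; 45 hrs/wk ≥ 15 ✓ → eligible.
Adoption Assistance — service 169 days ≥ 2 months (≈60 days) ✓; site Fresno ✗ (not Madison, Calgary, or Osaka) → not eligible.

Bereavement Leave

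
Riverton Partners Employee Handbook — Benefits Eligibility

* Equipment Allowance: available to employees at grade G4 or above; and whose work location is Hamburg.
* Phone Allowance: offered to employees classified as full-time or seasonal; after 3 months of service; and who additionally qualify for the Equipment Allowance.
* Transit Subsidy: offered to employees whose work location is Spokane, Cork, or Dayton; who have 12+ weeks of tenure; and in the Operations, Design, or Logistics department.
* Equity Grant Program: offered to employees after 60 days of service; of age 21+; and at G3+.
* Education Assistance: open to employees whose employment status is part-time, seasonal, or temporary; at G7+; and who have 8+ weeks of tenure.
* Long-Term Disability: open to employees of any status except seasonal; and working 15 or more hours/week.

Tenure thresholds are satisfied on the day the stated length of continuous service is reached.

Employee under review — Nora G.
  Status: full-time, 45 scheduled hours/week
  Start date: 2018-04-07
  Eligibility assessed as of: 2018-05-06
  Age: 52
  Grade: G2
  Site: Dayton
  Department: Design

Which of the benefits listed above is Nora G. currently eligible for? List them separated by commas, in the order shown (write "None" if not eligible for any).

Service from 2018-04-07 to 2018-05-06: 29 days.
Equipment Allowance — grade G2 < G4 ✗ → not eligible.
Phone Allowance — status full-time ✓; service 29 days < 3 months (≈90 days) ✗ → not eligible.
Transit Subsidy — site Dayton ✓; service 29 days < 12 weeks (≈84 days) ✗ → not eligible.
Equity Grant Program — service 29 days < 60 days ✗ → not eligible.
Education Assistance — status full-time ✗ (requires part-time, seasonal, or temporary) → not eligible.
Long-Term Disability — status full-time ✓ (not excluded); 45 hrs/wk ≥ 15 ✓ → eligible.

Long-Term Disability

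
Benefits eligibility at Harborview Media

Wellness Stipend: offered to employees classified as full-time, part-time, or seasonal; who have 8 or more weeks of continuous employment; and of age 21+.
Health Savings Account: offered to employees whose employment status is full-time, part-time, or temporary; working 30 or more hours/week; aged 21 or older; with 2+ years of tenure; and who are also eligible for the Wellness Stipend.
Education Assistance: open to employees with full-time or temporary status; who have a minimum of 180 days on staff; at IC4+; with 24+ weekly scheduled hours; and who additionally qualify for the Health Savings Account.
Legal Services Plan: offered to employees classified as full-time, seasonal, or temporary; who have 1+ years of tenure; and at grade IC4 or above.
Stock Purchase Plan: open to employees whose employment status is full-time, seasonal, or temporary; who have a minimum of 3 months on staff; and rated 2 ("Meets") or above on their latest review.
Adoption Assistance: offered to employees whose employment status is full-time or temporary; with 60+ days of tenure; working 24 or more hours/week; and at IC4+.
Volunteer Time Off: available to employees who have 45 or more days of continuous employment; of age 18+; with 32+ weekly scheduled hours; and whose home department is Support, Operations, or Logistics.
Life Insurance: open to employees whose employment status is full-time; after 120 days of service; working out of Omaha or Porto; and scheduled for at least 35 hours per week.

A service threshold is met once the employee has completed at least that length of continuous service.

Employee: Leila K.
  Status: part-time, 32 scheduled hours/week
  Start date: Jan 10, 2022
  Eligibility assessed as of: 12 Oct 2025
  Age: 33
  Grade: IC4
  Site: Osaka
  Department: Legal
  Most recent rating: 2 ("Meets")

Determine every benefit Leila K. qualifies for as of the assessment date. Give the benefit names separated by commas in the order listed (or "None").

Wellness Stipend, Health Savings Account

Service from Jan 10, 2022 to 12 Oct 2025: 1371 days.
Wellness Stipend — status part-time ✓; service 1371 days ≥ 8 weeks (≈56 days) ✓; age 33 ≥ 21 ✓ → eligible.
Health Savings Account — status part-time ✓; 32 hrs/wk ≥ 30 ✓; age 33 ≥ 21 ✓; service 1371 days ≥ 2 years (≈730 days) ✓; eligible for Wellness Stipend ✓ → eligible.
Education Assistance — status part-time ✗ (requires full-time or temporary) → not eligible.
Legal Services Plan — status part-time ✗ (requires full-time, seasonal, or temporary) → not eligible.
Stock Purchase Plan — status part-time ✗ (requires full-time, seasonal, or temporary) → not eligible.
Adoption Assistance — status part-time ✗ (requires full-time or temporary) → not eligible.
Volunteer Time Off — service 1371 days ≥ 45 days ✓; age 33 ≥ 18 ✓; 32 hrs/wk ≥ 32 ✓; dept Legal ✗ → not eligible.
Life Insurance — status part-time ✗ (requires full-time) → not eligible.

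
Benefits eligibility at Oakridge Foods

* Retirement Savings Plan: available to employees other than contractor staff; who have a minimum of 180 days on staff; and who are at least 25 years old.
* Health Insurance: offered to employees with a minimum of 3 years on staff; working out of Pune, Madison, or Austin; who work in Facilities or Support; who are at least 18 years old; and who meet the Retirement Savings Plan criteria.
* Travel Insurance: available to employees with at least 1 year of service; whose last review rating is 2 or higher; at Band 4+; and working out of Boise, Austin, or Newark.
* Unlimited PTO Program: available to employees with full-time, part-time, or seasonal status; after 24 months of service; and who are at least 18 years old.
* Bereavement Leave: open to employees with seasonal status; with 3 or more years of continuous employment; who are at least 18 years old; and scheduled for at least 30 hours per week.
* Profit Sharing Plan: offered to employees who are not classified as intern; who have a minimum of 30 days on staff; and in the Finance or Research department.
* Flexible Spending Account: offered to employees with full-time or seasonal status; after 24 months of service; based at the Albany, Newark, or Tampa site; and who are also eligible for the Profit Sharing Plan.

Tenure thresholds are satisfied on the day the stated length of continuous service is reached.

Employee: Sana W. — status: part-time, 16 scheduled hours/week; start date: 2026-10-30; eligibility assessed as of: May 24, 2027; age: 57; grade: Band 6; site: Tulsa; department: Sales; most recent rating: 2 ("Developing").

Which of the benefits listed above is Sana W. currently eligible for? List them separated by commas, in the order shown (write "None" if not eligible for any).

Retirement Savings Plan

Service from 2026-10-30 to May 24, 2027: 206 days.
Retirement Savings Plan — status part-time ✓ (not excluded); service 206 days ≥ 180 days ✓; age 57 ≥ 25 ✓ → eligible.
Health Insurance — service 206 days < 3 years (≈1095 days) ✗ → not eligible.
Travel Insurance — service 206 days < 1 year (≈365 days) ✗ → not eligible.
Unlimited PTO Program — status part-time ✓; service 206 days < 24 months (≈720 days) ✗ → not eligible.
Bereavement Leave — status part-time ✗ (requires seasonal) → not eligible.
Profit Sharing Plan — status part-time ✓ (not excluded); service 206 days ≥ 30 days ✓; dept Sales ✗ → not eligible.
Flexible Spending Account — status part-time ✗ (requires full-time or seasonal) → not eligible.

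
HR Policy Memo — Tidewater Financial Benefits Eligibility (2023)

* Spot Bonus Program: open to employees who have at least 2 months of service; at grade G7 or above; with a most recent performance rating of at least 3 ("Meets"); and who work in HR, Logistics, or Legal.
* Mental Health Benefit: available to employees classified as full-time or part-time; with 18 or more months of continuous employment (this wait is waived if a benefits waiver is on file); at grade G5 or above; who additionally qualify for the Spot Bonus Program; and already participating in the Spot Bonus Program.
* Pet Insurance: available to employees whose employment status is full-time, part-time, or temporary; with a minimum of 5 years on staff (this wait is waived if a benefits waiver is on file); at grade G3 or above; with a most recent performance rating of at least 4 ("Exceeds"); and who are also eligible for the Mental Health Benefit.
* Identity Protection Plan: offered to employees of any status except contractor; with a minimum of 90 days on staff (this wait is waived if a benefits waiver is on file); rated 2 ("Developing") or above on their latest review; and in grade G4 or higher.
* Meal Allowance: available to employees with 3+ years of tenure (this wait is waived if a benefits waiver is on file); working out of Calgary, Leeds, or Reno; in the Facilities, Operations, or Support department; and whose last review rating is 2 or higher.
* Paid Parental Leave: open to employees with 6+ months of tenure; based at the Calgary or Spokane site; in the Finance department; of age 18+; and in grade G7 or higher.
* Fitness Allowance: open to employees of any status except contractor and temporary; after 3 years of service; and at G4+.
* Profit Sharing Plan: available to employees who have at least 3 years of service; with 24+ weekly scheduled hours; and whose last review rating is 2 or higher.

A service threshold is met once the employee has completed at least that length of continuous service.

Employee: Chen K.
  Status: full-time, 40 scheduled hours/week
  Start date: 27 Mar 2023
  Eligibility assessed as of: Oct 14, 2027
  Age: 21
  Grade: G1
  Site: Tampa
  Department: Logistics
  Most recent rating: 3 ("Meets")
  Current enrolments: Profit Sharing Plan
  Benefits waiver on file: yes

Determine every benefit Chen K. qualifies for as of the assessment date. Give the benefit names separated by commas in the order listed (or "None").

Profit Sharing Plan

Service from 27 Mar 2023 to Oct 14, 2027: 1662 days.
Spot Bonus Program — service 1662 days ≥ 2 months (≈60 days) ✓; grade G1 < G7 ✗ → not eligible.
Mental Health Benefit — status full-time ✓; benefits waiver on file ✓; grade G1 < G5 ✗ → not eligible.
Pet Insurance — status full-time ✓; benefits waiver on file ✓; grade G1 < G3 ✗ → not eligible.
Identity Protection Plan — status full-time ✓ (not excluded); benefits waiver on file ✓; rating 3 ≥ 2 ✓; grade G1 < G4 ✗ → not eligible.
Meal Allowance — benefits waiver on file ✓; site Tampa ✗ (not Calgary, Leeds, or Reno) → not eligible.
Paid Parental Leave — service 1662 days ≥ 6 months (≈180 days) ✓; site Tampa ✗ (not Calgary or Spokane) → not eligible.
Fitness Allowance — status full-time ✓ (not excluded); service 1662 days ≥ 3 years (≈1095 days) ✓; grade G1 < G4 ✗ → not eligible.
Profit Sharing Plan — service 1662 days ≥ 3 years (≈1095 days) ✓; 40 hrs/wk ≥ 24 ✓; rating 3 ≥ 2 ✓ → eligible.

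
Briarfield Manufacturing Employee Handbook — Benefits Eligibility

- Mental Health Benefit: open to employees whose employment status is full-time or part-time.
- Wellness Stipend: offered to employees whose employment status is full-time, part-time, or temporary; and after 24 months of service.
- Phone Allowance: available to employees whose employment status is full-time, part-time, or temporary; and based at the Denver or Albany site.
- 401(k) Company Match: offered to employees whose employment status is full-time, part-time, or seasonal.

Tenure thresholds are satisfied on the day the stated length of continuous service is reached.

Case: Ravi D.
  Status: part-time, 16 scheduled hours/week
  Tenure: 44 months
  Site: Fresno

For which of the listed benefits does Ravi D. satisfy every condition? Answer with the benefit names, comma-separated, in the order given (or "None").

Mental Health Benefit — status part-time ✓ → eligible.
Wellness Stipend — status part-time ✓; service 44 months ≥ 24 months ✓ → eligible.
Phone Allowance — status part-time ✓; site Fresno ✗ (not Denver or Albany) → not eligible.
401(k) Company Match — status part-time ✓ → eligible.

Mental Health Benefit, Wellness Stipend, 401(k) Company Match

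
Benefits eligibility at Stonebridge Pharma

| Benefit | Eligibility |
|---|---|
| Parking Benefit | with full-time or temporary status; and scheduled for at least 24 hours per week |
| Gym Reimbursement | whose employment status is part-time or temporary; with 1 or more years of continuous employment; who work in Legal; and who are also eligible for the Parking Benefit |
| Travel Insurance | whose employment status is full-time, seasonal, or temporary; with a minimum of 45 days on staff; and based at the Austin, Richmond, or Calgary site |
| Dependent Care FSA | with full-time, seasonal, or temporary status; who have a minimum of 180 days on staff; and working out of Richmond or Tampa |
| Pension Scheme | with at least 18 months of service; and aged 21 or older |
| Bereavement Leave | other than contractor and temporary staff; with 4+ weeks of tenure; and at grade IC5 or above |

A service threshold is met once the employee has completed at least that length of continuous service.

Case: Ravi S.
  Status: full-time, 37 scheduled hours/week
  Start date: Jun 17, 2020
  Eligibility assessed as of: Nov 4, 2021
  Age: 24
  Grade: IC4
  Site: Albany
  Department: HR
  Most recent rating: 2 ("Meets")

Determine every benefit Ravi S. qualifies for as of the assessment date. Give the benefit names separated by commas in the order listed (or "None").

Service from Jun 17, 2020 to Nov 4, 2021: 505 days.
Parking Benefit — status full-time ✓; 37 hrs/wk ≥ 24 ✓ → eligible.
Gym Reimbursement — status full-time ✗ (requires part-time or temporary) → not eligible.
Travel Insurance — status full-time ✓; service 505 days ≥ 45 days ✓; site Albany ✗ (not Austin, Richmond, or Calgary) → not eligible.
Dependent Care FSA — status full-time ✓; service 505 days ≥ 180 days ✓; site Albany ✗ (not Richmond or Tampa) → not eligible.
Pension Scheme — service 505 days < 18 months (≈540 days) ✗ → not eligible.
Bereavement Leave — status full-time ✓ (not excluded); service 505 days ≥ 4 weeks (≈28 days) ✓; grade IC4 < IC5 ✗ → not eligible.

Parking Benefit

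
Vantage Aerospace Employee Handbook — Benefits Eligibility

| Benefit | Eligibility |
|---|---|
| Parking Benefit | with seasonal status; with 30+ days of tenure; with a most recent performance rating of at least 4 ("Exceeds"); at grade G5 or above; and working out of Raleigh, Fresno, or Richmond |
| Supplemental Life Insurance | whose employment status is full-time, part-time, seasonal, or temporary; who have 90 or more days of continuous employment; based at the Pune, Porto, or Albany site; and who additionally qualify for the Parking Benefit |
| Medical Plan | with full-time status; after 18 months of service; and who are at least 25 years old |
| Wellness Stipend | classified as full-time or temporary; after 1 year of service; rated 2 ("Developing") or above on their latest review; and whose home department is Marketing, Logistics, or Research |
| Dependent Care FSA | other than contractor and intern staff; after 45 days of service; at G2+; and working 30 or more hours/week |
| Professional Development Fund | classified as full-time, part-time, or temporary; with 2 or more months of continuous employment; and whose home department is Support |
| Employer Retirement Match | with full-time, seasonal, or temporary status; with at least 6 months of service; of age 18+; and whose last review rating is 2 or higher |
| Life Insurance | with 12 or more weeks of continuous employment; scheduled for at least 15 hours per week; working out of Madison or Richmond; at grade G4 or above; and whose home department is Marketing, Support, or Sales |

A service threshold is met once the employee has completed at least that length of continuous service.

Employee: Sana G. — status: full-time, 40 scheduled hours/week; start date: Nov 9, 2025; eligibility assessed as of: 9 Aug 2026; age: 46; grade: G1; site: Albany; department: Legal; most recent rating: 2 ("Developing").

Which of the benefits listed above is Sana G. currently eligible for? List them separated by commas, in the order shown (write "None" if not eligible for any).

Service from Nov 9, 2025 to 9 Aug 2026: 273 days.
Parking Benefit — status full-time ✗ (requires seasonal) → not eligible.
Supplemental Life Insurance — status full-time ✓; service 273 days ≥ 90 days ✓; site Albany ✓; not eligible for Parking Benefit ✗ → not eligible.
Medical Plan — status full-time ✓; service 273 days < 18 months (≈540 days) ✗ → not eligible.
Wellness Stipend — status full-time ✓; service 273 days < 1 year (≈365 days) ✗ → not eligible.
Dependent Care FSA — status full-time ✓ (not excluded); service 273 days ≥ 45 days ✓; grade G1 < G2 ✗ → not eligible.
Professional Development Fund — status full-time ✓; service 273 days ≥ 2 months (≈60 days) ✓; dept Legal ✗ → not eligible.
Employer Retirement Match — status full-time ✓; service 273 days ≥ 6 months (≈180 days) ✓; age 46 ≥ 18 ✓; rating 2 ≥ 2 ✓ → eligible.
Life Insurance — service 273 days ≥ 12 weeks (≈84 days) ✓; 40 hrs/wk ≥ 15 ✓; site Albany ✗ (not Madison or Richmond) → not eligible.

Employer Retirement Match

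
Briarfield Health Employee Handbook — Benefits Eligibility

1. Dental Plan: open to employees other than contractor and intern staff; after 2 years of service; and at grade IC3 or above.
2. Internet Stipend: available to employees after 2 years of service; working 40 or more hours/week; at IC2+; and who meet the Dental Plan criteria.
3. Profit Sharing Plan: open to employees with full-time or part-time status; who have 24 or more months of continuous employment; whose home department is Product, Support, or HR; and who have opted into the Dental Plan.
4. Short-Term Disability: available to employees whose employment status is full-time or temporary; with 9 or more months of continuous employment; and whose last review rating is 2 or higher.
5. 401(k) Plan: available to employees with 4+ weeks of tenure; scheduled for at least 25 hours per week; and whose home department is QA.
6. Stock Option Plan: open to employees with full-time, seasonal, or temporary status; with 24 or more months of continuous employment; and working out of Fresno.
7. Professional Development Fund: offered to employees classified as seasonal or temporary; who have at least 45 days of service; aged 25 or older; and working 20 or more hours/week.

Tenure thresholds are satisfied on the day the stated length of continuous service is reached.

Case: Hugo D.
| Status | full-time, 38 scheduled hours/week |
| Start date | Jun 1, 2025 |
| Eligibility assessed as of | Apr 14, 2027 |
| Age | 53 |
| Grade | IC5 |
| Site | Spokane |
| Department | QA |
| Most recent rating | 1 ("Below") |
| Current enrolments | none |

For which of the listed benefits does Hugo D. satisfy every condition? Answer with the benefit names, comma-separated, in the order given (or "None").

401(k) Plan

Service from Jun 1, 2025 to Apr 14, 2027: 682 days.
Dental Plan — status full-time ✓ (not excluded); service 682 days < 2 years (≈730 days) ✗ → not eligible.
Internet Stipend — service 682 days < 2 years (≈730 days) ✗ → not eligible.
Profit Sharing Plan — status full-time ✓; service 682 days < 24 months (≈720 days) ✗ → not eligible.
Short-Term Disability — status full-time ✓; service 682 days ≥ 9 months (≈270 days) ✓; rating 1 < 2 ✗ → not eligible.
401(k) Plan — service 682 days ≥ 4 weeks (≈28 days) ✓; 38 hrs/wk ≥ 25 ✓; dept QA ✓ → eligible.
Stock Option Plan — status full-time ✓; service 682 days < 24 months (≈720 days) ✗ → not eligible.
Professional Development Fund — status full-time ✗ (requires seasonal or temporary) → not eligible.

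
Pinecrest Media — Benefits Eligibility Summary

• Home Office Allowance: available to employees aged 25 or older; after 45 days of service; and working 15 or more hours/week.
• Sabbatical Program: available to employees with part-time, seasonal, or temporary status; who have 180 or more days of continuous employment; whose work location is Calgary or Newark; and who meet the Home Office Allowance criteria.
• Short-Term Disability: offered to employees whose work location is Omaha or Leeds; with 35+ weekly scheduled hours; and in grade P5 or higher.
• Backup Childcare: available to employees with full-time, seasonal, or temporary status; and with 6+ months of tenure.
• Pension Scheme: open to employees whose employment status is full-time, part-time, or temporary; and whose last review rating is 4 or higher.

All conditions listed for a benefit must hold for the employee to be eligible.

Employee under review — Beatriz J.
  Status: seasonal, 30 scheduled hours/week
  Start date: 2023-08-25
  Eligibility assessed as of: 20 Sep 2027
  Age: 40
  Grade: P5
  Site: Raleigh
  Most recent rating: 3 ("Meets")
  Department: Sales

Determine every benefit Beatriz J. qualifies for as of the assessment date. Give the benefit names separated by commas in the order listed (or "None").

Home Office Allowance, Backup Childcare

Service from 2023-08-25 to 20 Sep 2027: 1487 days.
Home Office Allowance — age 40 ≥ 25 ✓; service 1487 days ≥ 45 days ✓; 30 hrs/wk ≥ 15 ✓ → eligible.
Sabbatical Program — status seasonal ✓; service 1487 days ≥ 180 days ✓; site Raleigh ✗ (not Calgary or Newark) → not eligible.
Short-Term Disability — site Raleigh ✗ (not Omaha or Leeds) → not eligible.
Backup Childcare — status seasonal ✓; service 1487 days ≥ 6 months (≈180 days) ✓ → eligible.
Pension Scheme — status seasonal ✗ (requires full-time, part-time, or temporary) → not eligible.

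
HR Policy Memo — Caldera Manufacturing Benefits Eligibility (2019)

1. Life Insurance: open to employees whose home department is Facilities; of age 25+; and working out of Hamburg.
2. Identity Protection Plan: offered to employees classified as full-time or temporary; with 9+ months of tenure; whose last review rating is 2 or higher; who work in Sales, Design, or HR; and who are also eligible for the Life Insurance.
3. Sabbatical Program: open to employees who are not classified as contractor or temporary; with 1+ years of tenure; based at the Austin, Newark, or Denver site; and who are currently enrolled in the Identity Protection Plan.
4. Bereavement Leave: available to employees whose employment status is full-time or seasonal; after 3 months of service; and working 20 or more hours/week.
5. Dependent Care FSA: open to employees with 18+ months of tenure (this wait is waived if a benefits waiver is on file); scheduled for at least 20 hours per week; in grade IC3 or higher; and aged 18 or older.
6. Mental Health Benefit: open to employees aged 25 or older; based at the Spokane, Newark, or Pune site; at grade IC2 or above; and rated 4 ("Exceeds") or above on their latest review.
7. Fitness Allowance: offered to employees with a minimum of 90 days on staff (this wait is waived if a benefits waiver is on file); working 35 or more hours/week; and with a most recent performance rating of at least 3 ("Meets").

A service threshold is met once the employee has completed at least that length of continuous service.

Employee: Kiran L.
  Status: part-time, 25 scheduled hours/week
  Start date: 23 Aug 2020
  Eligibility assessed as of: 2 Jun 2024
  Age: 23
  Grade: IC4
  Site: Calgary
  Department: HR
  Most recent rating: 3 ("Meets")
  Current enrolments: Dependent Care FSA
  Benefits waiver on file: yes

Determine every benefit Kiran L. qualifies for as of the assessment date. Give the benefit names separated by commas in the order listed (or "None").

Service from 23 Aug 2020 to 2 Jun 2024: 1379 days.
Life Insurance — dept HR ✗ → not eligible.
Identity Protection Plan — status part-time ✗ (requires full-time or temporary) → not eligible.
Sabbatical Program — status part-time ✓ (not excluded); service 1379 days ≥ 1 year (≈365 days) ✓; site Calgary ✗ (not Austin, Newark, or Denver) → not eligible.
Bereavement Leave — status part-time ✗ (requires full-time or seasonal) → not eligible.
Dependent Care FSA — benefits waiver on file ✓; 25 hrs/wk ≥ 20 ✓; grade IC4 ≥ IC3 ✓; age 23 ≥ 18 ✓ → eligible.
Mental Health Benefit — age 23 < 25 ✗ → not eligible.
Fitness Allowance — benefits waiver on file ✓; 25 hrs/wk < 35 ✗ → not eligible.

Dependent Care FSA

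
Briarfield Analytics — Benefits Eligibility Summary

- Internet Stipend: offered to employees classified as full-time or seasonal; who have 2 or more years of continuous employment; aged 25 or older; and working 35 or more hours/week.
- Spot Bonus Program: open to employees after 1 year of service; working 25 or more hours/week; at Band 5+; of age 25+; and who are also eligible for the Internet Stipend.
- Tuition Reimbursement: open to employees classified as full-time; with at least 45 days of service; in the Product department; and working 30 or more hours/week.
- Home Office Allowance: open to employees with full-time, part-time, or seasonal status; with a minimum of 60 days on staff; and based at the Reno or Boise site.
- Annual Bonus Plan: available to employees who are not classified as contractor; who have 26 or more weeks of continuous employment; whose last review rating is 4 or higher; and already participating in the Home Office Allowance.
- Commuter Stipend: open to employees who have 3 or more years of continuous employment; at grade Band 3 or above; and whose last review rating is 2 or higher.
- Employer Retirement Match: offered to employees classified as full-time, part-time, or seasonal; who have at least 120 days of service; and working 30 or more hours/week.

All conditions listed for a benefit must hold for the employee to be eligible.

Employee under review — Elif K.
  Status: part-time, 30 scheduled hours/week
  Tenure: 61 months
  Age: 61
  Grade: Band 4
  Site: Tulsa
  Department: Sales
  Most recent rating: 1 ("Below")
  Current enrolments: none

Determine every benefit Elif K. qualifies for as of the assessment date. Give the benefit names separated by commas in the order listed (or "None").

Internet Stipend — status part-time ✗ (requires full-time or seasonal) → not eligible.
Spot Bonus Program — service 61 months ≥ 1 year (≈365 days) ✓; 30 hrs/wk ≥ 25 ✓; grade Band 4 < Band 5 ✗ → not eligible.
Tuition Reimbursement — status part-time ✗ (requires full-time) → not eligible.
Home Office Allowance — status part-time ✓; service 61 months ≥ 60 days ✓; site Tulsa ✗ (not Reno or Boise) → not eligible.
Annual Bonus Plan — status part-time ✓ (not excluded); service 61 months ≥ 26 weeks (≈182 days) ✓; rating 1 < 4 ✗ → not eligible.
Commuter Stipend — service 61 months ≥ 3 years (≈1095 days) ✓; grade Band 4 ≥ Band 3 ✓; rating 1 < 2 ✗ → not eligible.
Employer Retirement Match — status part-time ✓; service 61 months ≥ 120 days ✓; 30 hrs/wk ≥ 30 ✓ → eligible.

Employer Retirement Match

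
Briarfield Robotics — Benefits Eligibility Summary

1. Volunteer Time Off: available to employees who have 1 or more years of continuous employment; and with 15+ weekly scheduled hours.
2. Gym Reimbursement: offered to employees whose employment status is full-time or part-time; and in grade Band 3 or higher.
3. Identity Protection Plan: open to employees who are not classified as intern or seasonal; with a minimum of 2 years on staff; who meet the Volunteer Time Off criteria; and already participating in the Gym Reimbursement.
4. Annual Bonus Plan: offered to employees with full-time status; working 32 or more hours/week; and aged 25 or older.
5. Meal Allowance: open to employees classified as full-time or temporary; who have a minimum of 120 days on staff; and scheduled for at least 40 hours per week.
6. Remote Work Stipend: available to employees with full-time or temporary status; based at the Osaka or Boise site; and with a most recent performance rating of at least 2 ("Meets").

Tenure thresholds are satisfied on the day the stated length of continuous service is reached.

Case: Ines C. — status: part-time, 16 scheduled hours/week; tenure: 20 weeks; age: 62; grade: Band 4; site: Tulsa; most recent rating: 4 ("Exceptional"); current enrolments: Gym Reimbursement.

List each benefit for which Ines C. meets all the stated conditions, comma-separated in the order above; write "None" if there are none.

Gym Reimbursement

Volunteer Time Off — service 20 weeks < 1 year (≈365 days) ✗ → not eligible.
Gym Reimbursement — status part-time ✓; grade Band 4 ≥ Band 3 ✓ → eligible.
Identity Protection Plan — status part-time ✓ (not excluded); service 20 weeks < 2 years (≈730 days) ✗ → not eligible.
Annual Bonus Plan — status part-time ✗ (requires full-time) → not eligible.
Meal Allowance — status part-time ✗ (requires full-time or temporary) → not eligible.
Remote Work Stipend — status part-time ✗ (requires full-time or temporary) → not eligible.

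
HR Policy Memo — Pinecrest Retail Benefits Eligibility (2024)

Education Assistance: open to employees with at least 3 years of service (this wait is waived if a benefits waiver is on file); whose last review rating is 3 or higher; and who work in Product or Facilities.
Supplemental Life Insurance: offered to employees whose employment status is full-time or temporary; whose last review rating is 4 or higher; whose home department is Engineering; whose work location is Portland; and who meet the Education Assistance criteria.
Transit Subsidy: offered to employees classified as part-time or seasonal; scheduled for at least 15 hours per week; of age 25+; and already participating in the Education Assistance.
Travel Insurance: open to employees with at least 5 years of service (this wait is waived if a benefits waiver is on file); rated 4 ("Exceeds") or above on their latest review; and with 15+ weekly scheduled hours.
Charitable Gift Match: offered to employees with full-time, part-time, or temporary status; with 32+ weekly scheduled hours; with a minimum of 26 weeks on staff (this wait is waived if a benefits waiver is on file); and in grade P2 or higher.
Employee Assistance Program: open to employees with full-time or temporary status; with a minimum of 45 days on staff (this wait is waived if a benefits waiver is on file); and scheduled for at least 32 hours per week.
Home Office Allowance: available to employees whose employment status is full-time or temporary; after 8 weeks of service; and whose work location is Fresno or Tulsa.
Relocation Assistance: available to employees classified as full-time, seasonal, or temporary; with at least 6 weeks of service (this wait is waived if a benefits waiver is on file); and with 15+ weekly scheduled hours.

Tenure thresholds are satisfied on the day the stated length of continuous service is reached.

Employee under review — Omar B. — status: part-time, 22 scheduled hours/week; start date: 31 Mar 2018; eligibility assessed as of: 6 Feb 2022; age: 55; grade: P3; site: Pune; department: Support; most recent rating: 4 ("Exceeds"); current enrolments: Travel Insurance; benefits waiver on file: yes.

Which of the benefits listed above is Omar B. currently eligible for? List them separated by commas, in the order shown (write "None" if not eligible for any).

Travel Insurance

Service from 31 Mar 2018 to 6 Feb 2022: 1408 days.
Education Assistance — benefits waiver on file ✓; rating 4 ≥ 3 ✓; dept Support ✗ → not eligible.
Supplemental Life Insurance — status part-time ✗ (requires full-time or temporary) → not eligible.
Transit Subsidy — status part-time ✓; 22 hrs/wk ≥ 15 ✓; age 55 ≥ 25 ✓; not enrolled in Education Assistance ✗ → not eligible.
Travel Insurance — benefits waiver on file ✓; rating 4 ≥ 4 ✓; 22 hrs/wk ≥ 15 ✓ → eligible.
Charitable Gift Match — status part-time ✓; 22 hrs/wk < 32 ✗ → not eligible.
Employee Assistance Program — status part-time ✗ (requires full-time or temporary) → not eligible.
Home Office Allowance — status part-time ✗ (requires full-time or temporary) → not eligible.
Relocation Assistance — status part-time ✗ (requires full-time, seasonal, or temporary) → not eligible.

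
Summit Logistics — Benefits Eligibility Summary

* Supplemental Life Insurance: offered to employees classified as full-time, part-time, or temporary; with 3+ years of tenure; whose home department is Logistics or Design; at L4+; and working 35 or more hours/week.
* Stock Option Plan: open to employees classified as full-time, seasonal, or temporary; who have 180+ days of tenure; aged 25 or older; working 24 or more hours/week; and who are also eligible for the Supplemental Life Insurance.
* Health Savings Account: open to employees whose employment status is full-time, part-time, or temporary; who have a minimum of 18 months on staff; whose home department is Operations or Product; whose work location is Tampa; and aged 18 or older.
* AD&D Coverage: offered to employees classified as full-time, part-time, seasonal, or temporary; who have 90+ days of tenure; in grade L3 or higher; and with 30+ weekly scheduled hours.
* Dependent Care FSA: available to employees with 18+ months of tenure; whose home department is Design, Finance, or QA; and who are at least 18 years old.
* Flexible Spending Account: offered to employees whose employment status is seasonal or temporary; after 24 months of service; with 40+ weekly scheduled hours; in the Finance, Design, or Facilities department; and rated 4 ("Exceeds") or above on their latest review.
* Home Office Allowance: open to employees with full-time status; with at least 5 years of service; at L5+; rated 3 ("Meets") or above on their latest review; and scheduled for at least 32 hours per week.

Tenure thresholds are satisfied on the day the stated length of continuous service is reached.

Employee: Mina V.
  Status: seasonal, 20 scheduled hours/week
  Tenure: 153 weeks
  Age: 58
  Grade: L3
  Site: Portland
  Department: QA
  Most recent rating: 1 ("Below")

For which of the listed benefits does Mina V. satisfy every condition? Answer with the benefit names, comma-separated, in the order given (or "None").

Supplemental Life Insurance — status seasonal ✗ (requires full-time, part-time, or temporary) → not eligible.
Stock Option Plan — status seasonal ✓; service 153 weeks ≥ 180 days ✓; age 58 ≥ 25 ✓; 20 hrs/wk < 24 ✗ → not eligible.
Health Savings Account — status seasonal ✗ (requires full-time, part-time, or temporary) → not eligible.
AD&D Coverage — status seasonal ✓; service 153 weeks ≥ 90 days ✓; grade L3 ≥ L3 ✓; 20 hrs/wk < 30 ✗ → not eligible.
Dependent Care FSA — service 153 weeks ≥ 18 months (≈540 days) ✓; dept QA ✓; age 58 ≥ 18 ✓ → eligible.
Flexible Spending Account — status seasonal ✓; service 153 weeks ≥ 24 months (≈720 days) ✓; 20 hrs/wk < 40 ✗ → not eligible.
Home Office Allowance — status seasonal ✗ (requires full-time) → not eligible.

Dependent Care FSA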